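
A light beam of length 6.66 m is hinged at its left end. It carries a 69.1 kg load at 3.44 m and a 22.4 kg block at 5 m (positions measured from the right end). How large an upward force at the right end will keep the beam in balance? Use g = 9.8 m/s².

F ≈ 382 N

Sum moments about the left end (the unknown pivot reaction has zero arm there).
Load: 69.1 × 9.8 = 677.2 N down at 3.44 m → arm 3.22 m, τ = 677.2 × 3.22 = 2181 N·m clockwise.
Block: 22.4 × 9.8 = 219.5 N down at 5 m → arm 1.66 m, τ = 219.5 × 1.66 = 364.4 N·m clockwise.
Net moment of the loads = 2545 N·m clockwise.
The upward force F acts at the right end, arm 6.66 m, giving F × 6.66 counterclockwise.
Στ = 0 ⇒ F × 6.66 = 2545 ⇒ F = 2545 / 6.66 = 382 N.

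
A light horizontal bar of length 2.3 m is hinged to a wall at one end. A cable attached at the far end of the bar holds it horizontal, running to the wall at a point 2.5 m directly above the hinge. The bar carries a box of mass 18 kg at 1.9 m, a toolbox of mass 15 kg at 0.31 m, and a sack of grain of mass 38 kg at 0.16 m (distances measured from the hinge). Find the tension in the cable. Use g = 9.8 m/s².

Take moments about the hinge.
Box: 18 × 9.8 = 176.4 N down at 1.9 m → arm 1.9 m, τ = 176.4 × 1.9 = 335.2 N·m clockwise.
Toolbox: 15 × 9.8 = 147 N down at 0.31 m → arm 0.31 m, τ = 147 × 0.31 = 45.57 N·m clockwise.
Sack of grain: 38 × 9.8 = 372.4 N down at 0.16 m → arm 0.16 m, τ = 372.4 × 0.16 = 59.58 N·m clockwise.
Total clockwise load moment = 440.3 N·m.
The cable tension T acts at 2.3 m; only its component perpendicular to the bar, T sinθ, produces torque. sinθ = h/√(h²+d²) = 2.5/√(2.5²+2.3²) = 0.7359.
For rotational equilibrium, T × 2.3 × 0.7359 = 440.3, so T = 440.3 / 1.693 = 260 N.

T ≈ 260 N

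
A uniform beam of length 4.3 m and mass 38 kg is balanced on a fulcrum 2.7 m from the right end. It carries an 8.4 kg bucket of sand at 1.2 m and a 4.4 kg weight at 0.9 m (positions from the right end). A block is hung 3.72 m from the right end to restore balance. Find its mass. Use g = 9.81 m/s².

m ≈ 40.6 kg

About the fulcrum (at 2.7 m from the right end):
Beam weight: 38 × 9.81 = 372.8 N down at 2.15 m → arm 0.55 m, τ = 372.8 × 0.55 = 205 N·m clockwise.
Bucket of sand: 8.4 × 9.81 = 82.4 N down at 1.2 m → arm 1.5 m, τ = 82.4 × 1.5 = 123.6 N·m clockwise.
Weight: 4.4 × 9.81 = 43.16 N down at 0.9 m → arm 1.8 m, τ = 43.16 × 1.8 = 77.69 N·m clockwise.
Net moment of known loads = 406.3 N·m clockwise.
An unknown mass m at 3.72 m has arm 1.02 m; its moment is m·g·1.02 counterclockwise.
Setting net torque to zero: m × 9.81 × 1.02 = 406.3 → m = 406.3 / (9.81 × 1.02) = 40.6 kg.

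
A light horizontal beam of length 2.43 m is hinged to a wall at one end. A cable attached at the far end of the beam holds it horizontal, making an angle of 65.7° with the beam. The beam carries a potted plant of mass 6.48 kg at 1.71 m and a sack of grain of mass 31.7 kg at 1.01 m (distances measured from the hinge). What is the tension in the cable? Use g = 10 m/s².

Sum moments about the hinge (the unknown hinge reaction has zero arm there).
Potted plant: 6.48 × 10 = 64.8 N down at 1.71 m → arm 1.71 m, τ = 64.8 × 1.71 = 110.8 N·m clockwise.
Sack of grain: 31.7 × 10 = 317 N down at 1.01 m → arm 1.01 m, τ = 317 × 1.01 = 320.2 N·m clockwise.
Total clockwise load moment = 431 N·m.
The cable tension T acts at 2.43 m; only its component perpendicular to the beam, T sinθ, produces torque. sin 65.7° = 0.9114.
Setting net torque to zero: T × 2.43 × 0.9114 = 431 → T = 431 / 2.215 = 195 N.

T ≈ 195 N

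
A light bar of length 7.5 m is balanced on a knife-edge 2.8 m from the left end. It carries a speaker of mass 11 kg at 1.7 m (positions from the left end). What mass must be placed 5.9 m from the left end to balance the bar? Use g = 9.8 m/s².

Taking torques about the knife-edge (at 2.8 m from the left end):
Speaker: 11 × 9.8 = 107.8 N down at 1.7 m → arm 1.1 m, τ = 107.8 × 1.1 = 118.6 N·m counterclockwise.
Net moment of known loads = 118.6 N·m counterclockwise.
An unknown mass m at 5.9 m has arm 3.1 m; its moment is m·g·3.1 clockwise.
Setting net torque to zero: m × 9.8 × 3.1 = 118.6 → m = 118.6 / (9.8 × 3.1) = 3.9 kg.

m ≈ 3.9 kg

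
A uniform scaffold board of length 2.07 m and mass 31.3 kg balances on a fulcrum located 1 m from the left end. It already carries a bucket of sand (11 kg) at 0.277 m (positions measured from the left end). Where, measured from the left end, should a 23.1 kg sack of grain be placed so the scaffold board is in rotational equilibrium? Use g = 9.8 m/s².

Taking torques about the fulcrum (at 1 m from the left end):
Beam weight: 31.3 × 9.8 = 306.7 N down at 1.035 m → arm 0.035 m, τ = 306.7 × 0.035 = 10.73 N·m clockwise.
Bucket of sand: 11 × 9.8 = 107.8 N down at 0.277 m → arm 0.723 m, τ = 107.8 × 0.723 = 77.94 N·m counterclockwise.
Net moment of existing loads = 67.21 N·m counterclockwise.
The sack of grain weighs 23.1 × 9.8 = 226.4 N and must supply an equal clockwise moment, so its lever arm about the fulcrum is 67.21 / 226.4 = 0.297 m.
That puts it at 1 + 0.297 = 1.3 m from the left end.

x ≈ 1.3 m from the left end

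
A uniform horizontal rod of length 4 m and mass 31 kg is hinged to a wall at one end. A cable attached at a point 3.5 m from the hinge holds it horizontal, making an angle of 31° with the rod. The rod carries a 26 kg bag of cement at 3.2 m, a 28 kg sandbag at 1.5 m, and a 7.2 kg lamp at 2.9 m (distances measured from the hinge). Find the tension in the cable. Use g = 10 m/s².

Taking torques about the hinge:
Beam weight: 31 × 10 = 310 N down at 2 m → arm 2 m, τ = 310 × 2 = 620 N·m clockwise.
Bag of cement: 26 × 10 = 260 N down at 3.2 m → arm 3.2 m, τ = 260 × 3.2 = 832 N·m clockwise.
Sandbag: 28 × 10 = 280 N down at 1.5 m → arm 1.5 m, τ = 280 × 1.5 = 420 N·m clockwise.
Lamp: 7.2 × 10 = 72 N down at 2.9 m → arm 2.9 m, τ = 72 × 2.9 = 208.8 N·m clockwise.
Total clockwise load moment = 2081 N·m.
The cable tension T acts at 3.5 m; only its component perpendicular to the rod, T sinθ, produces torque. sin 31° = 0.515.
Στ = 0 ⇒ T × 3.5 × 0.515 = 2081 ⇒ T = 2081 / 1.802 = 1150 N.

T ≈ 1150 N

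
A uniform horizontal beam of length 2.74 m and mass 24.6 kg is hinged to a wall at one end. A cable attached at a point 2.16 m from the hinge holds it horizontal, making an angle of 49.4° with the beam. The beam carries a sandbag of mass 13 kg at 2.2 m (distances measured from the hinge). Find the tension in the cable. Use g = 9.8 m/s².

Take moments about the hinge.
Beam weight: 24.6 × 9.8 = 241.1 N down at 1.37 m → arm 1.37 m, τ = 241.1 × 1.37 = 330.3 N·m clockwise.
Sandbag: 13 × 9.8 = 127.4 N down at 2.2 m → arm 2.2 m, τ = 127.4 × 2.2 = 280.3 N·m clockwise.
Total clockwise load moment = 610.6 N·m.
The cable tension T acts at 2.16 m; only its component perpendicular to the beam, T sinθ, produces torque. sin 49.4° = 0.7593.
Setting net torque to zero: T × 2.16 × 0.7593 = 610.6 → T = 610.6 / 1.64 = 372 N.

T ≈ 372 N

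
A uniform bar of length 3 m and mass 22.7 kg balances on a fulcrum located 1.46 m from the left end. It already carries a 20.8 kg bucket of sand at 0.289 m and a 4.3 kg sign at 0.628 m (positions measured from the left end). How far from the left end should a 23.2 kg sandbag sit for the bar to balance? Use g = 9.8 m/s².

x ≈ 2.62 m from the left end

About the fulcrum (at 1.46 m from the left end):
Beam weight: 22.7 × 9.8 = 222.5 N down at 1.5 m → arm 0.04 m, τ = 222.5 × 0.04 = 8.9 N·m clockwise.
Bucket of sand: 20.8 × 9.8 = 203.8 N down at 0.289 m → arm 1.171 m, τ = 203.8 × 1.171 = 238.6 N·m counterclockwise.
Sign: 4.3 × 9.8 = 42.14 N down at 0.628 m → arm 0.832 m, τ = 42.14 × 0.832 = 35.06 N·m counterclockwise.
Net moment of existing loads = 264.8 N·m counterclockwise.
The sandbag weighs 23.2 × 9.8 = 227.4 N and must supply an equal clockwise moment, so its lever arm about the fulcrum is 264.8 / 227.4 = 1.16 m.
That puts it at 1.46 + 1.16 = 2.62 m from the left end.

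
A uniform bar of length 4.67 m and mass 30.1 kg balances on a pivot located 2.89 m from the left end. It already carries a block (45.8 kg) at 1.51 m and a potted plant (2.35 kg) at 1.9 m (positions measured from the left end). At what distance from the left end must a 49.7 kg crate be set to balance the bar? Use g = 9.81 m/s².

Sum moments about the pivot (at 2.89 m from the left end) (the support reaction has zero arm there).
Beam weight: 30.1 × 9.81 = 295.3 N down at 2.335 m → arm 0.555 m, τ = 295.3 × 0.555 = 163.9 N·m counterclockwise.
Block: 45.8 × 9.81 = 449.3 N down at 1.51 m → arm 1.38 m, τ = 449.3 × 1.38 = 620 N·m counterclockwise.
Potted plant: 2.35 × 9.81 = 23.05 N down at 1.9 m → arm 0.99 m, τ = 23.05 × 0.99 = 22.82 N·m counterclockwise.
Net moment of existing loads = 806.7 N·m counterclockwise.
The crate weighs 49.7 × 9.81 = 487.6 N and must supply an equal clockwise moment, so its lever arm about the pivot is 806.7 / 487.6 = 1.65 m.
That puts it at 2.89 + 1.65 = 4.54 m from the left end.

x ≈ 4.54 m from the left end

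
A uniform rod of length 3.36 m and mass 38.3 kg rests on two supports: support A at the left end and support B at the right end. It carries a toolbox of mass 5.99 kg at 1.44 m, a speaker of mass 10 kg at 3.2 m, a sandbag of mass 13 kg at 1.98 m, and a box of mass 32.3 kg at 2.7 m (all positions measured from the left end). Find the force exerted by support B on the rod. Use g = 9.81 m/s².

Choose support A as the axis so its reaction then has zero moment arm.
Beam weight: 38.3 × 9.81 = 375.7 N down at 1.68 m → arm 1.68 m, τ = 375.7 × 1.68 = 631.2 N·m clockwise.
Toolbox: 5.99 × 9.81 = 58.76 N down at 1.44 m → arm 1.44 m, τ = 58.76 × 1.44 = 84.61 N·m clockwise.
Speaker: 10 × 9.81 = 98.1 N down at 3.2 m → arm 3.2 m, τ = 98.1 × 3.2 = 313.9 N·m clockwise.
Sandbag: 13 × 9.81 = 127.5 N down at 1.98 m → arm 1.98 m, τ = 127.5 × 1.98 = 252.4 N·m clockwise.
Box: 32.3 × 9.81 = 316.9 N down at 2.7 m → arm 2.7 m, τ = 316.9 × 2.7 = 855.6 N·m clockwise.
Net load moment about support A = 2138 N·m clockwise.
Reaction R at support B is upward at 3.36 m, arm 3.36 m → moment R × 3.36 counterclockwise.
For rotational equilibrium, R × 3.36 = 2138, so R = 636 N.

R_B ≈ 636 N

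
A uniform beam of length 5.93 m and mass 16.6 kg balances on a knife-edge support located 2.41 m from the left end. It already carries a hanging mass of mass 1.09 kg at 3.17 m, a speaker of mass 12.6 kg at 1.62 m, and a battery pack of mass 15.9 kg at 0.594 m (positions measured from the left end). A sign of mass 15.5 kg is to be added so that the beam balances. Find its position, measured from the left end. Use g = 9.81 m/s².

Taking torques about the knife-edge support (at 2.41 m from the left end):
Beam weight: 16.6 × 9.81 = 162.8 N down at 2.965 m → arm 0.555 m, τ = 162.8 × 0.555 = 90.35 N·m clockwise.
Hanging mass: 1.09 × 9.81 = 10.69 N down at 3.17 m → arm 0.76 m, τ = 10.69 × 0.76 = 8.124 N·m clockwise.
Speaker: 12.6 × 9.81 = 123.6 N down at 1.62 m → arm 0.79 m, τ = 123.6 × 0.79 = 97.64 N·m counterclockwise.
Battery pack: 15.9 × 9.81 = 156 N down at 0.594 m → arm 1.816 m, τ = 156 × 1.816 = 283.3 N·m counterclockwise.
Net moment of existing loads = 282.5 N·m counterclockwise.
The sign weighs 15.5 × 9.81 = 152.1 N and must supply an equal clockwise moment, so its lever arm about the knife-edge support is 282.5 / 152.1 = 1.86 m.
That puts it at 2.41 + 1.86 = 4.27 m from the left end.

x ≈ 4.27 m from the left end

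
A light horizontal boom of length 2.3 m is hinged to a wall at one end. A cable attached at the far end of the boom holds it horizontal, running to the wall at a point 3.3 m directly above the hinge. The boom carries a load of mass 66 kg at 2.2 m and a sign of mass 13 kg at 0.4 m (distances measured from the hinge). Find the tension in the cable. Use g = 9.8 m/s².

T ≈ 781 N

About the hinge:
Load: 66 × 9.8 = 646.8 N down at 2.2 m → arm 2.2 m, τ = 646.8 × 2.2 = 1423 N·m clockwise.
Sign: 13 × 9.8 = 127.4 N down at 0.4 m → arm 0.4 m, τ = 127.4 × 0.4 = 50.96 N·m clockwise.
Total clockwise load moment = 1474 N·m.
The cable tension T acts at 2.3 m; only its component perpendicular to the boom, T sinθ, produces torque. sinθ = h/√(h²+d²) = 3.3/√(3.3²+2.3²) = 0.8204.
For rotational equilibrium, T × 2.3 × 0.8204 = 1474, so T = 1474 / 1.887 = 781 N.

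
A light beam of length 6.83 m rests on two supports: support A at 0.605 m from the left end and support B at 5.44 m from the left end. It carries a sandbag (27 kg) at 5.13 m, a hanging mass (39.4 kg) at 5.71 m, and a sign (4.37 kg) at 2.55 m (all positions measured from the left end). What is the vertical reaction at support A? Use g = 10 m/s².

R_A ≈ 21.4 N

Choose support B as the axis so its reaction then has zero moment arm.
Sandbag: 27 × 10 = 270 N down at 5.13 m → arm 0.31 m, τ = 270 × 0.31 = 83.7 N·m counterclockwise.
Hanging mass: 39.4 × 10 = 394 N down at 5.71 m → arm 0.27 m, τ = 394 × 0.27 = 106.4 N·m clockwise.
Sign: 4.37 × 10 = 43.7 N down at 2.55 m → arm 2.89 m, τ = 43.7 × 2.89 = 126.3 N·m counterclockwise.
Net load moment about support B = 103.6 N·m counterclockwise.
Reaction R at support A is upward at 0.605 m, arm 4.835 m → moment R × 4.835 clockwise.
For rotational equilibrium, R × 4.835 = 103.6, so R = 21.4 N.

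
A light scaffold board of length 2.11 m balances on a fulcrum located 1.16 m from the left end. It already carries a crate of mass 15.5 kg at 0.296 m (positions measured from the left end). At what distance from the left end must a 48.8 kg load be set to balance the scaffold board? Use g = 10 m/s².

x ≈ 1.43 m from the left end

Choose the fulcrum (at 1.16 m from the left end) as the axis so the support reaction has zero arm there.
Crate: 15.5 × 10 = 155 N down at 0.296 m → arm 0.864 m, τ = 155 × 0.864 = 133.9 N·m counterclockwise.
Net moment of existing loads = 133.9 N·m counterclockwise.
The load weighs 48.8 × 10 = 488 N and must supply an equal clockwise moment, so its lever arm about the fulcrum is 133.9 / 488 = 0.274 m.
That puts it at 1.16 + 0.274 = 1.43 m from the left end.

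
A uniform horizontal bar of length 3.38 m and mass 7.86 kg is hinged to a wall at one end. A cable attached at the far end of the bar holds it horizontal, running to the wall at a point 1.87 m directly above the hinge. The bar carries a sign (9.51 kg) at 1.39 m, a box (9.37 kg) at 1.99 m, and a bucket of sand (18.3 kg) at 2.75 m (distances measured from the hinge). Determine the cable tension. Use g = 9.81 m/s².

Taking torques about the hinge:
Beam weight: 7.86 × 9.81 = 77.11 N down at 1.69 m → arm 1.69 m, τ = 77.11 × 1.69 = 130.3 N·m clockwise.
Sign: 9.51 × 9.81 = 93.29 N down at 1.39 m → arm 1.39 m, τ = 93.29 × 1.39 = 129.7 N·m clockwise.
Box: 9.37 × 9.81 = 91.92 N down at 1.99 m → arm 1.99 m, τ = 91.92 × 1.99 = 182.9 N·m clockwise.
Bucket of sand: 18.3 × 9.81 = 179.5 N down at 2.75 m → arm 2.75 m, τ = 179.5 × 2.75 = 493.6 N·m clockwise.
Total clockwise load moment = 936.5 N·m.
The cable tension T acts at 3.38 m; only its component perpendicular to the bar, T sinθ, produces torque. sinθ = h/√(h²+d²) = 1.87/√(1.87²+3.38²) = 0.4841.
Setting net torque to zero: T × 3.38 × 0.4841 = 936.5 → T = 936.5 / 1.636 = 572 N.

T ≈ 572 N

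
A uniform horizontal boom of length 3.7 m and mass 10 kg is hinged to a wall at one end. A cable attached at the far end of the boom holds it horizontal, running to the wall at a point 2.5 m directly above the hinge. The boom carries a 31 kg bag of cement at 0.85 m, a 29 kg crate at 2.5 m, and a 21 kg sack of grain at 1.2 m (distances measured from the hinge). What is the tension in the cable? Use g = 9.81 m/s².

Sum moments about the hinge (the unknown hinge reaction has zero arm there).
Beam weight: 10 × 9.81 = 98.1 N down at 1.85 m → arm 1.85 m, τ = 98.1 × 1.85 = 181.5 N·m clockwise.
Bag of cement: 31 × 9.81 = 304.1 N down at 0.85 m → arm 0.85 m, τ = 304.1 × 0.85 = 258.5 N·m clockwise.
Crate: 29 × 9.81 = 284.5 N down at 2.5 m → arm 2.5 m, τ = 284.5 × 2.5 = 711.2 N·m clockwise.
Sack of grain: 21 × 9.81 = 206 N down at 1.2 m → arm 1.2 m, τ = 206 × 1.2 = 247.2 N·m clockwise.
Total clockwise load moment = 1398 N·m.
The cable tension T acts at 3.7 m; only its component perpendicular to the boom, T sinθ, produces torque. sinθ = h/√(h²+d²) = 2.5/√(2.5²+3.7²) = 0.5599.
Στ = 0 ⇒ T × 3.7 × 0.5599 = 1398 ⇒ T = 1398 / 2.072 = 675 N.

T ≈ 675 N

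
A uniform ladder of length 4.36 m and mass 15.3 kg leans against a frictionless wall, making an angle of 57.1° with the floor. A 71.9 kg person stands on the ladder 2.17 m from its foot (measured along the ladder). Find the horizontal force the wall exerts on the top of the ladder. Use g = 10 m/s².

Choose the foot of the ladder as the axis so the floor normal and friction both act there and drop out.
Ladder weight 15.3×10 = 153 N acts at 2.18 m along the ladder; its horizontal arm is 2.18·cos57.1° = 1.184 m → τ = 181.2 N·m clockwise.
Person: 71.9×10 = 719 N at 2.17 m → arm 1.179 m → τ = 847.7 N·m clockwise.
Wall normal N acts horizontally at the top; its moment arm is the height L sinθ = 4.36·sin57.1° = 3.661 m, counterclockwise.
Setting net torque to zero: N × 3.661 = 1029 → N = 281 N.

N_wall ≈ 281 N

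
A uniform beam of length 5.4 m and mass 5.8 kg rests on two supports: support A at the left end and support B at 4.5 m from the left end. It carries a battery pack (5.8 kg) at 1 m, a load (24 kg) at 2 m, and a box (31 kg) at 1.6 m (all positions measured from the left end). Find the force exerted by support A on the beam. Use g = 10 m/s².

R_A ≈ 401 N

Taking torques about support B:
Beam weight: 5.8 × 10 = 58 N down at 2.7 m → arm 1.8 m, τ = 58 × 1.8 = 104.4 N·m counterclockwise.
Battery pack: 5.8 × 10 = 58 N down at 1 m → arm 3.5 m, τ = 58 × 3.5 = 203 N·m counterclockwise.
Load: 24 × 10 = 240 N down at 2 m → arm 2.5 m, τ = 240 × 2.5 = 600 N·m counterclockwise.
Box: 31 × 10 = 310 N down at 1.6 m → arm 2.9 m, τ = 310 × 2.9 = 899 N·m counterclockwise.
Net load moment about support B = 1806 N·m counterclockwise.
Reaction R at support A is upward at 0 m, arm 4.5 m → moment R × 4.5 clockwise.
Balancing moments: R × 4.5 = 1806, giving R = 401 N.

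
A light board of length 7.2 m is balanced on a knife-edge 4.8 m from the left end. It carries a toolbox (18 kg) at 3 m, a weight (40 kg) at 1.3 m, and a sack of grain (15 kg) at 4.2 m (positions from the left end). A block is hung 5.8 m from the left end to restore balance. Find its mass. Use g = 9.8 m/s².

m ≈ 181 kg

Take moments about the knife-edge (at 4.8 m from the left end).
Toolbox: 18 × 9.8 = 176.4 N down at 3 m → arm 1.8 m, τ = 176.4 × 1.8 = 317.5 N·m counterclockwise.
Weight: 40 × 9.8 = 392 N down at 1.3 m → arm 3.5 m, τ = 392 × 3.5 = 1372 N·m counterclockwise.
Sack of grain: 15 × 9.8 = 147 N down at 4.2 m → arm 0.6 m, τ = 147 × 0.6 = 88.2 N·m counterclockwise.
Net moment of known loads = 1778 N·m counterclockwise.
An unknown mass m at 5.8 m has arm 1 m; its moment is m·g·1 clockwise.
Στ = 0 ⇒ m × 9.8 × 1 = 1778 ⇒ m = 1778 / (9.8 × 1) = 181 kg.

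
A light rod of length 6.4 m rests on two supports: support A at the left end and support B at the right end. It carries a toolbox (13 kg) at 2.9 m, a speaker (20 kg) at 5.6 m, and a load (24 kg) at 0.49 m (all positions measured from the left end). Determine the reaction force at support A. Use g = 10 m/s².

Sum moments about support B (its reaction then has zero moment arm).
Toolbox: 13 × 10 = 130 N down at 2.9 m → arm 3.5 m, τ = 130 × 3.5 = 455 N·m counterclockwise.
Speaker: 20 × 10 = 200 N down at 5.6 m → arm 0.8 m, τ = 200 × 0.8 = 160 N·m counterclockwise.
Load: 24 × 10 = 240 N down at 0.49 m → arm 5.91 m, τ = 240 × 5.91 = 1418 N·m counterclockwise.
Net load moment about support B = 2033 N·m counterclockwise.
Reaction R at support A is upward at 0 m, arm 6.4 m → moment R × 6.4 clockwise.
Balancing moments: R × 6.4 = 2033, giving R = 318 N.

R_A ≈ 318 N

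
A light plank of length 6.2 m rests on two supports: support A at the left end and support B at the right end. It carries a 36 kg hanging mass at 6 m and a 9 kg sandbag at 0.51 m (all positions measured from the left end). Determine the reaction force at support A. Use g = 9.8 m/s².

Sum moments about support B (its reaction then has zero moment arm).
Hanging mass: 36 × 9.8 = 352.8 N down at 6 m → arm 0.2 m, τ = 352.8 × 0.2 = 70.56 N·m counterclockwise.
Sandbag: 9 × 9.8 = 88.2 N down at 0.51 m → arm 5.69 m, τ = 88.2 × 5.69 = 501.9 N·m counterclockwise.
Net load moment about support B = 572.5 N·m counterclockwise.
Reaction R at support A is upward at 0 m, arm 6.2 m → moment R × 6.2 clockwise.
Setting net torque to zero: R × 6.2 = 572.5 → R = 92.3 N.

R_A ≈ 92.3 N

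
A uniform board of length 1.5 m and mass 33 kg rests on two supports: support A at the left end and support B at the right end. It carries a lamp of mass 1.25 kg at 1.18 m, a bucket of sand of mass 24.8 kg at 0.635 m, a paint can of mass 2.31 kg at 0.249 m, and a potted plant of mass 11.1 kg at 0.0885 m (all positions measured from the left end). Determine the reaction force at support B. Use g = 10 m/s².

About support A:
Beam weight: 33 × 10 = 330 N down at 0.75 m → arm 0.75 m, τ = 330 × 0.75 = 247.5 N·m clockwise.
Lamp: 1.25 × 10 = 12.5 N down at 1.18 m → arm 1.18 m, τ = 12.5 × 1.18 = 14.75 N·m clockwise.
Bucket of sand: 24.8 × 10 = 248 N down at 0.635 m → arm 0.635 m, τ = 248 × 0.635 = 157.5 N·m clockwise.
Paint can: 2.31 × 10 = 23.1 N down at 0.249 m → arm 0.249 m, τ = 23.1 × 0.249 = 5.752 N·m clockwise.
Potted plant: 11.1 × 10 = 111 N down at 0.0885 m → arm 0.0885 m, τ = 111 × 0.0885 = 9.823 N·m clockwise.
Net load moment about support A = 435.3 N·m clockwise.
Reaction R at support B is upward at 1.5 m, arm 1.5 m → moment R × 1.5 counterclockwise.
Setting net torque to zero: R × 1.5 = 435.3 → R = 290 N.

R_B ≈ 290 N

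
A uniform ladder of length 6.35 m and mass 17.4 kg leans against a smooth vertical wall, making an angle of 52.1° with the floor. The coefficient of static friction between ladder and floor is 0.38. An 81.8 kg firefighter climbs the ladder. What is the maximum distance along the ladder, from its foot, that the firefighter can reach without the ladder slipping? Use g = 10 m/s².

Taking torques about the foot of the ladder:
Ladder weight 17.4×10 = 174 N acts at 3.175 m along the ladder; its horizontal arm is 3.175·cos52.1° = 1.95 m → τ = 339.3 N·m clockwise.
Firefighter weight 81.8×10 = 818 N at distance d → arm d·cos52.1° → τ = 818·d·0.6143 clockwise.
Wall normal N at the top has arm L sinθ = 5.011 m counterclockwise, so Στ = 0 gives N·5.011 = 339.3 + 502.5·d.
ΣFy = 0 ⇒ N_floor = 992 N, so the maximum friction is μ_s·N_floor = 0.38×992 = 377 N. ΣFx = 0 ⇒ N_wall = f, so at the slipping point N = 377 N.
Substituting: 377×5.011 = 339.3 + 502.5·d ⇒ d = (1889 − 339.3) / 502.5 = 3.08 m.

d ≈ 3.08 m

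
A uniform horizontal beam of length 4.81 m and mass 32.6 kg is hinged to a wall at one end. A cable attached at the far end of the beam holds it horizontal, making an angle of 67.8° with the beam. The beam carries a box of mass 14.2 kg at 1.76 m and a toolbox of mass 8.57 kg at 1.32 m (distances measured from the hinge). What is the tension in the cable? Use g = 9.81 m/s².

Choose the hinge as the axis so the unknown hinge reaction has zero arm there.
Beam weight: 32.6 × 9.81 = 319.8 N down at 2.405 m → arm 2.405 m, τ = 319.8 × 2.405 = 769.1 N·m clockwise.
Box: 14.2 × 9.81 = 139.3 N down at 1.76 m → arm 1.76 m, τ = 139.3 × 1.76 = 245.2 N·m clockwise.
Toolbox: 8.57 × 9.81 = 84.07 N down at 1.32 m → arm 1.32 m, τ = 84.07 × 1.32 = 111 N·m clockwise.
Total clockwise load moment = 1125 N·m.
The cable tension T acts at 4.81 m; only its component perpendicular to the beam, T sinθ, produces torque. sin 67.8° = 0.9259.
Setting net torque to zero: T × 4.81 × 0.9259 = 1125 → T = 1125 / 4.454 = 253 N.

T ≈ 253 N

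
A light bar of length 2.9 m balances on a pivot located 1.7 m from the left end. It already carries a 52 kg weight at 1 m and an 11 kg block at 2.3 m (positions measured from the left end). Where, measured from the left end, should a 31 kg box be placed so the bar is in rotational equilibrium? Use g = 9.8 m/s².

x ≈ 2.66 m from the left end

Sum moments about the pivot (at 1.7 m from the left end) (the support reaction has zero arm there).
Weight: 52 × 9.8 = 509.6 N down at 1 m → arm 0.7 m, τ = 509.6 × 0.7 = 356.7 N·m counterclockwise.
Block: 11 × 9.8 = 107.8 N down at 2.3 m → arm 0.6 m, τ = 107.8 × 0.6 = 64.68 N·m clockwise.
Net moment of existing loads = 292 N·m counterclockwise.
The box weighs 31 × 9.8 = 303.8 N and must supply an equal clockwise moment, so its lever arm about the pivot is 292 / 303.8 = 0.961 m.
That puts it at 1.7 + 0.961 = 2.66 m from the left end.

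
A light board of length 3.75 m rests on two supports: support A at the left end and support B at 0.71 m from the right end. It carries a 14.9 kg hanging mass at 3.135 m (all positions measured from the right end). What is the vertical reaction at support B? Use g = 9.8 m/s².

Choose support A as the axis so its reaction then has zero moment arm.
Hanging mass: 14.9 × 9.8 = 146 N down at 3.135 m → arm 0.615 m, τ = 146 × 0.615 = 89.79 N·m clockwise.
Net load moment about support A = 89.79 N·m clockwise.
Reaction R at support B is upward at 0.71 m, arm 3.04 m → moment R × 3.04 counterclockwise.
For rotational equilibrium, R × 3.04 = 89.79, so R = 29.5 N.

R_B ≈ 29.5 N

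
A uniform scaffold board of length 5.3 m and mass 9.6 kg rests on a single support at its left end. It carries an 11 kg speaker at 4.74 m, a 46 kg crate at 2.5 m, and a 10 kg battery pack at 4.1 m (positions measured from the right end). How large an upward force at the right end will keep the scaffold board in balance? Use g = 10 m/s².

About the left end:
Beam weight: 9.6 × 10 = 96 N down at 2.65 m → arm 2.65 m, τ = 96 × 2.65 = 254.4 N·m clockwise.
Speaker: 11 × 10 = 110 N down at 4.74 m → arm 0.56 m, τ = 110 × 0.56 = 61.6 N·m clockwise.
Crate: 46 × 10 = 460 N down at 2.5 m → arm 2.8 m, τ = 460 × 2.8 = 1288 N·m clockwise.
Battery pack: 10 × 10 = 100 N down at 4.1 m → arm 1.2 m, τ = 100 × 1.2 = 120 N·m clockwise.
Net moment of the loads = 1724 N·m clockwise.
The upward force F acts at the right end, arm 5.3 m, giving F × 5.3 counterclockwise.
Στ = 0 ⇒ F × 5.3 = 1724 ⇒ F = 1724 / 5.3 = 325 N.

F ≈ 325 N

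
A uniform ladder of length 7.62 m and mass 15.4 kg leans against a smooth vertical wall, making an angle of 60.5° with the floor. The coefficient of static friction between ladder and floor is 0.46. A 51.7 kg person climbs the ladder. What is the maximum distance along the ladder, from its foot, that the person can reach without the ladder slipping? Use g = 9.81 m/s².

d ≈ 6.91 m

Choose the foot of the ladder as the axis so the floor normal and friction both act there and drop out.
Ladder weight 15.4×9.81 = 151.1 N acts at 3.81 m along the ladder; its horizontal arm is 3.81·cos60.5° = 1.876 m → τ = 283.5 N·m clockwise.
Person weight 51.7×9.81 = 507.2 N at distance d → arm d·cos60.5° → τ = 507.2·d·0.4924 clockwise.
Wall normal N at the top has arm L sinθ = 6.632 m counterclockwise, so Στ = 0 gives N·6.632 = 283.5 + 249.7·d.
ΣFy = 0 ⇒ N_floor = 658.3 N, so the maximum friction is μ_s·N_floor = 0.46×658.3 = 302.8 N. ΣFx = 0 ⇒ N_wall = f, so at the slipping point N = 302.8 N.
Substituting: 302.8×6.632 = 283.5 + 249.7·d ⇒ d = (2008 − 283.5) / 249.7 = 6.91 m.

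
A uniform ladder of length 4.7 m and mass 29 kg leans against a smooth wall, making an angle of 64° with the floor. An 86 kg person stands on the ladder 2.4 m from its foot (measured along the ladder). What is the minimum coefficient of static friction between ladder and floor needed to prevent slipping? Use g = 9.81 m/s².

μ_min ≈ 0.248

Taking torques about the foot of the ladder:
Ladder weight 29×9.81 = 284.5 N acts at 2.35 m along the ladder; its horizontal arm is 2.35·cos64° = 1.03 m → τ = 293 N·m clockwise.
Person: 86×9.81 = 843.7 N at 2.4 m → arm 1.052 m → τ = 887.6 N·m clockwise.
Wall normal N acts horizontally at the top; its moment arm is the height L sinθ = 4.7·sin64° = 4.224 m, counterclockwise.
Balancing moments: N × 4.224 = 1181, giving N = 279.6 N.
ΣFx = 0 ⇒ f = N_wall = 279.6 N. ΣFy = 0 ⇒ N_floor = 1128 N.
μ_min = f / N_floor = 279.6 / 1128 = 0.248.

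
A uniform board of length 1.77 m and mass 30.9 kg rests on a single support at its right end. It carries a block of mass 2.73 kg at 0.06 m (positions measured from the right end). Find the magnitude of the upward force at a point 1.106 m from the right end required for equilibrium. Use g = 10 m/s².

Taking torques about the right end:
Beam weight: 30.9 × 10 = 309 N down at 0.885 m → arm 0.885 m, τ = 309 × 0.885 = 273.5 N·m counterclockwise.
Block: 2.73 × 10 = 27.3 N down at 0.06 m → arm 0.06 m, τ = 27.3 × 0.06 = 1.638 N·m counterclockwise.
Net moment of the loads = 275.1 N·m counterclockwise.
The upward force F acts at a point 1.106 m from the right end, arm 1.106 m, giving F × 1.106 clockwise.
Setting net torque to zero: F × 1.106 = 275.1 → F = 275.1 / 1.106 = 249 N.

F ≈ 249 N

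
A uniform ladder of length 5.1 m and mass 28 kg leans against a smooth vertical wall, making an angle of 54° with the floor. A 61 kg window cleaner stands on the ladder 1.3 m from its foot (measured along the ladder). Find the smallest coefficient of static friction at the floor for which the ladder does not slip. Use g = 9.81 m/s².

Choose the foot of the ladder as the axis so the floor normal and friction both act there and drop out.
Ladder weight 28×9.81 = 274.7 N acts at 2.55 m along the ladder; its horizontal arm is 2.55·cos54° = 1.499 m → τ = 411.8 N·m clockwise.
Window cleaner: 61×9.81 = 598.4 N at 1.3 m → arm 0.7641 m → τ = 457.2 N·m clockwise.
Wall normal N acts horizontally at the top; its moment arm is the height L sinθ = 5.1·sin54° = 4.126 m, counterclockwise.
For rotational equilibrium, N × 4.126 = 869, so N = 210.6 N.
ΣFx = 0 ⇒ f = N_wall = 210.6 N. ΣFy = 0 ⇒ N_floor = 873.1 N.
μ_min = f / N_floor = 210.6 / 873.1 = 0.241.

μ_min ≈ 0.241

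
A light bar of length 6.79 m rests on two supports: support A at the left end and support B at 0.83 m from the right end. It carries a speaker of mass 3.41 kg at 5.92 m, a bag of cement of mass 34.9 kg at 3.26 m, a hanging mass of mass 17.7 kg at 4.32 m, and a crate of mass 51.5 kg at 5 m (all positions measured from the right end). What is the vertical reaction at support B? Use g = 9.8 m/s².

R_B ≈ 431 N

Choose support A as the axis so its reaction then has zero moment arm.
Speaker: 3.41 × 9.8 = 33.42 N down at 5.92 m → arm 0.87 m, τ = 33.42 × 0.87 = 29.08 N·m clockwise.
Bag of cement: 34.9 × 9.8 = 342 N down at 3.26 m → arm 3.53 m, τ = 342 × 3.53 = 1207 N·m clockwise.
Hanging mass: 17.7 × 9.8 = 173.5 N down at 4.32 m → arm 2.47 m, τ = 173.5 × 2.47 = 428.5 N·m clockwise.
Crate: 51.5 × 9.8 = 504.7 N down at 5 m → arm 1.79 m, τ = 504.7 × 1.79 = 903.4 N·m clockwise.
Net load moment about support A = 2568 N·m clockwise.
Reaction R at support B is upward at 0.83 m, arm 5.96 m → moment R × 5.96 counterclockwise.
Στ = 0 ⇒ R × 5.96 = 2568 ⇒ R = 431 N.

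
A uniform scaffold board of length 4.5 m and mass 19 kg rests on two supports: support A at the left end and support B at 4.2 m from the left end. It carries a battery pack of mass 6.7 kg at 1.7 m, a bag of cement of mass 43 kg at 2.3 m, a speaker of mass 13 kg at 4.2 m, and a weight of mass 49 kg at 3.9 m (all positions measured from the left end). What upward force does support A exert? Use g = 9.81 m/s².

Choose support B as the axis so its reaction then has zero moment arm.
Beam weight: 19 × 9.81 = 186.4 N down at 2.25 m → arm 1.95 m, τ = 186.4 × 1.95 = 363.5 N·m counterclockwise.
Battery pack: 6.7 × 9.81 = 65.73 N down at 1.7 m → arm 2.5 m, τ = 65.73 × 2.5 = 164.3 N·m counterclockwise.
Bag of cement: 43 × 9.81 = 421.8 N down at 2.3 m → arm 1.9 m, τ = 421.8 × 1.9 = 801.4 N·m counterclockwise.
Speaker: acts at the support B, moment arm 0 → no torque.
Weight: 49 × 9.81 = 480.7 N down at 3.9 m → arm 0.3 m, τ = 480.7 × 0.3 = 144.2 N·m counterclockwise.
Net load moment about support B = 1473 N·m counterclockwise.
Reaction R at support A is upward at 0 m, arm 4.2 m → moment R × 4.2 clockwise.
Στ = 0 ⇒ R × 4.2 = 1473 ⇒ R = 351 N.

R_A ≈ 351 N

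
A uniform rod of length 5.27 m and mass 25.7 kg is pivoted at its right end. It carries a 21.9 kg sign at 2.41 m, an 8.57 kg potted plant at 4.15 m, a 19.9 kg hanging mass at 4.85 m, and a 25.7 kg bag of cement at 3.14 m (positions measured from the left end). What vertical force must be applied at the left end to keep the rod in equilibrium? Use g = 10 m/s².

F ≈ 385 N

Take moments about the right end.
Beam weight: 25.7 × 10 = 257 N down at 2.635 m → arm 2.635 m, τ = 257 × 2.635 = 677.2 N·m counterclockwise.
Sign: 21.9 × 10 = 219 N down at 2.41 m → arm 2.86 m, τ = 219 × 2.86 = 626.3 N·m counterclockwise.
Potted plant: 8.57 × 10 = 85.7 N down at 4.15 m → arm 1.12 m, τ = 85.7 × 1.12 = 95.98 N·m counterclockwise.
Hanging mass: 19.9 × 10 = 199 N down at 4.85 m → arm 0.42 m, τ = 199 × 0.42 = 83.58 N·m counterclockwise.
Bag of cement: 25.7 × 10 = 257 N down at 3.14 m → arm 2.13 m, τ = 257 × 2.13 = 547.4 N·m counterclockwise.
Net moment of the loads = 2030 N·m counterclockwise.
The upward force F acts at the left end, arm 5.27 m, giving F × 5.27 clockwise.
Setting net torque to zero: F × 5.27 = 2030 → F = 2030 / 5.27 = 385 N.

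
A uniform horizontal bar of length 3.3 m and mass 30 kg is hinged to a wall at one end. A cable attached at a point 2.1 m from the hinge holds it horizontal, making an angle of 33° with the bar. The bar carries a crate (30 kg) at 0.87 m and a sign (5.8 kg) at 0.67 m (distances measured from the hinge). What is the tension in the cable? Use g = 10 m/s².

Choose the hinge as the axis so the unknown hinge reaction has zero arm there.
Beam weight: 30 × 10 = 300 N down at 1.65 m → arm 1.65 m, τ = 300 × 1.65 = 495 N·m clockwise.
Crate: 30 × 10 = 300 N down at 0.87 m → arm 0.87 m, τ = 300 × 0.87 = 261 N·m clockwise.
Sign: 5.8 × 10 = 58 N down at 0.67 m → arm 0.67 m, τ = 58 × 0.67 = 38.86 N·m clockwise.
Total clockwise load moment = 794.9 N·m.
The cable tension T acts at 2.1 m; only its component perpendicular to the bar, T sinθ, produces torque. sin 33° = 0.5446.
For rotational equilibrium, T × 2.1 × 0.5446 = 794.9, so T = 794.9 / 1.144 = 695 N.

T ≈ 695 N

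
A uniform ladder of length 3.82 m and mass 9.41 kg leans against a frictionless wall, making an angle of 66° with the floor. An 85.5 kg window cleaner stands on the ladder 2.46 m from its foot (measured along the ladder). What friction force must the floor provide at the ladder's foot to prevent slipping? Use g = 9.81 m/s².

Choose the foot of the ladder as the axis so the floor normal and friction both act there and drop out.
Ladder weight 9.41×9.81 = 92.31 N acts at 1.91 m along the ladder; its horizontal arm is 1.91·cos66° = 0.7769 m → τ = 71.72 N·m clockwise.
Window cleaner: 85.5×9.81 = 838.8 N at 2.46 m → arm 1.001 m → τ = 839.6 N·m clockwise.
Wall normal N acts horizontally at the top; its moment arm is the height L sinθ = 3.82·sin66° = 3.49 m, counterclockwise.
Setting net torque to zero: N × 3.49 = 911.3 → N = 261 N.
ΣFx = 0: friction at the foot balances the wall's push, so f = N_wall = 261 N.

f ≈ 261 N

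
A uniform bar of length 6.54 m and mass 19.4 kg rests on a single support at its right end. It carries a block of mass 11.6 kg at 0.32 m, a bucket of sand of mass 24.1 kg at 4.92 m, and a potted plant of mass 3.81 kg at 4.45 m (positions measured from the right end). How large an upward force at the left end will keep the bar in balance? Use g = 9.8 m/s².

F ≈ 304 N

About the right end:
Beam weight: 19.4 × 9.8 = 190.1 N down at 3.27 m → arm 3.27 m, τ = 190.1 × 3.27 = 621.6 N·m counterclockwise.
Block: 11.6 × 9.8 = 113.7 N down at 0.32 m → arm 0.32 m, τ = 113.7 × 0.32 = 36.38 N·m counterclockwise.
Bucket of sand: 24.1 × 9.8 = 236.2 N down at 4.92 m → arm 4.92 m, τ = 236.2 × 4.92 = 1162 N·m counterclockwise.
Potted plant: 3.81 × 9.8 = 37.34 N down at 4.45 m → arm 4.45 m, τ = 37.34 × 4.45 = 166.2 N·m counterclockwise.
Net moment of the loads = 1986 N·m counterclockwise.
The upward force F acts at the left end, arm 6.54 m, giving F × 6.54 clockwise.
For rotational equilibrium, F × 6.54 = 1986, so F = 1986 / 6.54 = 304 N.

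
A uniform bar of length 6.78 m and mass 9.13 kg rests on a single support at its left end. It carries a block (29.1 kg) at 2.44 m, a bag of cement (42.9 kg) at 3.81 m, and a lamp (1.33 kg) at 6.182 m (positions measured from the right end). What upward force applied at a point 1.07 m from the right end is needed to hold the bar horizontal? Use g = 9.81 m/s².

Taking torques about the left end:
Beam weight: 9.13 × 9.81 = 89.57 N down at 3.39 m → arm 3.39 m, τ = 89.57 × 3.39 = 303.6 N·m clockwise.
Block: 29.1 × 9.81 = 285.5 N down at 2.44 m → arm 4.34 m, τ = 285.5 × 4.34 = 1239 N·m clockwise.
Bag of cement: 42.9 × 9.81 = 420.8 N down at 3.81 m → arm 2.97 m, τ = 420.8 × 2.97 = 1250 N·m clockwise.
Lamp: 1.33 × 9.81 = 13.05 N down at 6.182 m → arm 0.598 m, τ = 13.05 × 0.598 = 7.804 N·m clockwise.
Net moment of the loads = 2800 N·m clockwise.
The upward force F acts at a point 1.07 m from the right end, arm 5.71 m, giving F × 5.71 counterclockwise.
Balancing moments: F × 5.71 = 2800, giving F = 2800 / 5.71 = 490 N.

F ≈ 490 N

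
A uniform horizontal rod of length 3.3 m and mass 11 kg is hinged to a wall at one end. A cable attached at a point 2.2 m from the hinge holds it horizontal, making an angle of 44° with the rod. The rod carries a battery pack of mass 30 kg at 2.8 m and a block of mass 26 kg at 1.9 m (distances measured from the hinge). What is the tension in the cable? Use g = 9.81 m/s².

T ≈ 973 N

Taking torques about the hinge:
Beam weight: 11 × 9.81 = 107.9 N down at 1.65 m → arm 1.65 m, τ = 107.9 × 1.65 = 178 N·m clockwise.
Battery pack: 30 × 9.81 = 294.3 N down at 2.8 m → arm 2.8 m, τ = 294.3 × 2.8 = 824 N·m clockwise.
Block: 26 × 9.81 = 255.1 N down at 1.9 m → arm 1.9 m, τ = 255.1 × 1.9 = 484.7 N·m clockwise.
Total clockwise load moment = 1487 N·m.
The cable tension T acts at 2.2 m; only its component perpendicular to the rod, T sinθ, produces torque. sin 44° = 0.6947.
For rotational equilibrium, T × 2.2 × 0.6947 = 1487, so T = 1487 / 1.528 = 973 N.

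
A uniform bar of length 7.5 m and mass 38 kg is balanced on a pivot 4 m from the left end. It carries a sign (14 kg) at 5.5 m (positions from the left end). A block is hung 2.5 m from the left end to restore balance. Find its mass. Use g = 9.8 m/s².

m ≈ 7.67 kg

About the pivot (at 4 m from the left end):
Beam weight: 38 × 9.8 = 372.4 N down at 3.75 m → arm 0.25 m, τ = 372.4 × 0.25 = 93.1 N·m counterclockwise.
Sign: 14 × 9.8 = 137.2 N down at 5.5 m → arm 1.5 m, τ = 137.2 × 1.5 = 205.8 N·m clockwise.
Net moment of known loads = 112.7 N·m clockwise.
An unknown mass m at 2.5 m has arm 1.5 m; its moment is m·g·1.5 counterclockwise.
Στ = 0 ⇒ m × 9.8 × 1.5 = 112.7 ⇒ m = 112.7 / (9.8 × 1.5) = 7.67 kg.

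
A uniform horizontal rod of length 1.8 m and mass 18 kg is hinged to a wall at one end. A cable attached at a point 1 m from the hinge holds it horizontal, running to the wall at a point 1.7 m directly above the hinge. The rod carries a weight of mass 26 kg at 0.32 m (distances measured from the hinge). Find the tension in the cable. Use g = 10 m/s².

Taking torques about the hinge:
Beam weight: 18 × 10 = 180 N down at 0.9 m → arm 0.9 m, τ = 180 × 0.9 = 162 N·m clockwise.
Weight: 26 × 10 = 260 N down at 0.32 m → arm 0.32 m, τ = 260 × 0.32 = 83.2 N·m clockwise.
Total clockwise load moment = 245.2 N·m.
The cable tension T acts at 1 m; only its component perpendicular to the rod, T sinθ, produces torque. sinθ = h/√(h²+d²) = 1.7/√(1.7²+1²) = 0.8619.
For rotational equilibrium, T × 1 × 0.8619 = 245.2, so T = 245.2 / 0.8619 = 284 N.

T ≈ 284 N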